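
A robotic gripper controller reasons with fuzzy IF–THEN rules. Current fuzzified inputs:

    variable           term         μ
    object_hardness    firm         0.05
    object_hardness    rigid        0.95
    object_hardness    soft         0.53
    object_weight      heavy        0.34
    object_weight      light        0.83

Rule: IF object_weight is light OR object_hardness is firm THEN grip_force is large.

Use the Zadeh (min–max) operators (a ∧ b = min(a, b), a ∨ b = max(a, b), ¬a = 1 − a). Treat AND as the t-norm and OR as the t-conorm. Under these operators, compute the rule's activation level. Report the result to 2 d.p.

0.83

firing strength: light=0.83, firm=0.05; OR[max(a, b)] → w = 0.83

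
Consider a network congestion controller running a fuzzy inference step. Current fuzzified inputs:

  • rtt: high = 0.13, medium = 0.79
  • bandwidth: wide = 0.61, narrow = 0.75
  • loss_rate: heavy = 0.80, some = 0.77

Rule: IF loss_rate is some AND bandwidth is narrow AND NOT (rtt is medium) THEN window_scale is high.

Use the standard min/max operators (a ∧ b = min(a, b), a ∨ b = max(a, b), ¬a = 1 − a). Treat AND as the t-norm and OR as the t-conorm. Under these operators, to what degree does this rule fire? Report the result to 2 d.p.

0.21

firing strength: some=0.77, narrow=0.75, ¬medium=1−0.79=0.21; AND[min(a, b)] → w = 0.21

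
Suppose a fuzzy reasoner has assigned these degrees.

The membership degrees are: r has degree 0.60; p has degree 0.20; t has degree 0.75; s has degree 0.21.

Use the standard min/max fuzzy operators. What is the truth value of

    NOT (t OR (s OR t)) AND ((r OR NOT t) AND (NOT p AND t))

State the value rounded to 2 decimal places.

s OR t = max(a, b) on (0.21, 0.75) = 0.75
t OR (s OR t) = max(a, b) on (0.75, 0.75) = 0.75
NOT (t OR (s OR t)) = 1 − 0.75 = 0.25
NOT t = 1 − 0.75 = 0.25
r OR NOT t = max(a, b) on (0.60, 0.25) = 0.60
NOT p = 1 − 0.20 = 0.80
NOT p AND t = min(a, b) on (0.80, 0.75) = 0.75
(r OR NOT t) AND (NOT p AND t) = min(a, b) on (0.60, 0.75) = 0.60
NOT (t OR (s OR t)) AND ((r OR NOT t) AND (NOT p AND t)) = min(a, b) on (0.25, 0.60) = 0.25

0.25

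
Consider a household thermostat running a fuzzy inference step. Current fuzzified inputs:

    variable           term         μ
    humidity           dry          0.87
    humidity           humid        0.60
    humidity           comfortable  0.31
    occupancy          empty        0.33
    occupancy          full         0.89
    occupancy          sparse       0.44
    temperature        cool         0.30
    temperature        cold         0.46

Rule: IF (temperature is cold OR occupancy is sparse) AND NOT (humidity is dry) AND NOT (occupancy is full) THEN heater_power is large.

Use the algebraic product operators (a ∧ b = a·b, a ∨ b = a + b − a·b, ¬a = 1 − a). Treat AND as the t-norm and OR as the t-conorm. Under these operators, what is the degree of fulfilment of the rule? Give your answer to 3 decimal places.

0.010

firing strength: (cold=0.46 OR sparse=0.44) = 0.6976; AND[a·b] with ¬dry=1−0.87=0.13, ¬full=1−0.89=0.11 → w = 0.0100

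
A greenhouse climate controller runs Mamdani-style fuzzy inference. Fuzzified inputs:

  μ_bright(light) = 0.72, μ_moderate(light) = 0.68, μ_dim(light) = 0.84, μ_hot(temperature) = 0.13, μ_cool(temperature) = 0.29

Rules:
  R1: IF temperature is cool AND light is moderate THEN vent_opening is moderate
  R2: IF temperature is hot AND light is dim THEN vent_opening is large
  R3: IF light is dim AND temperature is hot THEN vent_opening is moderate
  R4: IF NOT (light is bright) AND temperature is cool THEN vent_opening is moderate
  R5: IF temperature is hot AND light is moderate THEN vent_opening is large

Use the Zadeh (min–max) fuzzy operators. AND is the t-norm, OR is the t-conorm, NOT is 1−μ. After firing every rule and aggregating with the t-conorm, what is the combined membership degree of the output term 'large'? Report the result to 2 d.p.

0.13

R1: cool=0.29, moderate=0.68; AND[min(a, b)] → w = 0.29
R2: hot=0.13, dim=0.84; AND[min(a, b)] → w = 0.13
R3: dim=0.84, hot=0.13; AND[min(a, b)] → w = 0.13
R4: ¬bright=1−0.72=0.28, cool=0.29; AND[min(a, b)] → w = 0.28
R5: hot=0.13, moderate=0.68; AND[min(a, b)] → w = 0.13
Rules with consequent 'large': {R2, R5} → strengths 0.13, 0.13
Aggregate via t-conorm [max(a, b)]: 0.13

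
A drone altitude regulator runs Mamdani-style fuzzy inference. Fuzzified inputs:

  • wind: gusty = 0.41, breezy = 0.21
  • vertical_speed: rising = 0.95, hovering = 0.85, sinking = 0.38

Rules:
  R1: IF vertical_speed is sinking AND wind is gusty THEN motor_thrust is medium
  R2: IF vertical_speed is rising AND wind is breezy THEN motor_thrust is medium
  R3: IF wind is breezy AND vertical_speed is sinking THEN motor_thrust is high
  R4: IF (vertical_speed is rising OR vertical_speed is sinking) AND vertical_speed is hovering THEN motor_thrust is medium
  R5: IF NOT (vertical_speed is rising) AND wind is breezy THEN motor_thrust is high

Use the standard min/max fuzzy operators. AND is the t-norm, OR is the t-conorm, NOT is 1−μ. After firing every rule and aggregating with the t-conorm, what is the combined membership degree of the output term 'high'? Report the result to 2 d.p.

R1: sinking=0.38, gusty=0.41; AND[min(a, b)] → w = 0.38
R2: rising=0.95, breezy=0.21; AND[min(a, b)] → w = 0.21
R3: breezy=0.21, sinking=0.38; AND[min(a, b)] → w = 0.21
R4: (rising=0.95 OR sinking=0.38) = 0.95; AND[min(a, b)] with hovering=0.85 → w = 0.85
R5: ¬rising=1−0.95=0.05, breezy=0.21; AND[min(a, b)] → w = 0.05
Rules with consequent 'high': {R3, R5} → strengths 0.21, 0.05
Aggregate via t-conorm [max(a, b)]: 0.21

0.21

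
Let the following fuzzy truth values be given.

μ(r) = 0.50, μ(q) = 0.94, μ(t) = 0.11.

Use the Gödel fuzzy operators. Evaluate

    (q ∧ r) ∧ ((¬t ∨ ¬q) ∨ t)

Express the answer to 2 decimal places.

q ∧ r = min(a, b) on (0.94, 0.50) = 0.50
¬t = 1 − 0.11 = 0.89
¬q = 1 − 0.94 = 0.06
¬t ∨ ¬q = max(a, b) on (0.89, 0.06) = 0.89
(¬t ∨ ¬q) ∨ t = max(a, b) on (0.89, 0.11) = 0.89
(q ∧ r) ∧ ((¬t ∨ ¬q) ∨ t) = min(a, b) on (0.50, 0.89) = 0.50

0.50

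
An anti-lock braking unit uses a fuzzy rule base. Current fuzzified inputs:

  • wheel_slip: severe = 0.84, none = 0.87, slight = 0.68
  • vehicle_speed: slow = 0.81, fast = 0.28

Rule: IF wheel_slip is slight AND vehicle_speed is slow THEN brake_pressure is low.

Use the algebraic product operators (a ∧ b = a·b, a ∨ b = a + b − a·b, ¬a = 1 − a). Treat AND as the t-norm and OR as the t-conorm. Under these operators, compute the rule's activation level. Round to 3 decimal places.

firing strength: slight=0.68, slow=0.81; AND[a·b] → w = 0.5508

0.551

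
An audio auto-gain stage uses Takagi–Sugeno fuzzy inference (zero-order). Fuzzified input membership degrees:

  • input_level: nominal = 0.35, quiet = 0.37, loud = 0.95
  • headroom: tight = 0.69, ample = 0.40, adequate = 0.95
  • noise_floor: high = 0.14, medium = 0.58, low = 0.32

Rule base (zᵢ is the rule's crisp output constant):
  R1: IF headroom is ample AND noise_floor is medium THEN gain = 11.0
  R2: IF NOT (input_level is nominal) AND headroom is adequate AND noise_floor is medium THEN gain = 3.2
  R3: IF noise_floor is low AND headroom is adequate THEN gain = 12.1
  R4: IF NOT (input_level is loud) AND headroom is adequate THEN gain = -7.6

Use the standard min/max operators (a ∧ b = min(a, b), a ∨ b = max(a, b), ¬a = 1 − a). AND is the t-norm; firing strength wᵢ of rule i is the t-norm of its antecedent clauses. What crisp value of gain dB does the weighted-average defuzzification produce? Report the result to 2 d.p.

R1 (z=11.0): ample=0.40, medium=0.58; AND[min(a, b)] → w = 0.40
R2 (z=3.2): ¬nominal=1−0.35=0.65, adequate=0.95, medium=0.58; AND[min(a, b)] → w = 0.58
R3 (z=12.1): low=0.32, adequate=0.95; AND[min(a, b)] → w = 0.32
R4 (z=-7.6): ¬loud=1−0.95=0.05, adequate=0.95; AND[min(a, b)] → w = 0.05
Weighted average = (0.40·11.0 + 0.58·3.2 + 0.32·12.1 + 0.05·-7.6) / (0.40 + 0.58 + 0.32 + 0.05)
  = 9.7480 / 1.3500 = 7.22

7.22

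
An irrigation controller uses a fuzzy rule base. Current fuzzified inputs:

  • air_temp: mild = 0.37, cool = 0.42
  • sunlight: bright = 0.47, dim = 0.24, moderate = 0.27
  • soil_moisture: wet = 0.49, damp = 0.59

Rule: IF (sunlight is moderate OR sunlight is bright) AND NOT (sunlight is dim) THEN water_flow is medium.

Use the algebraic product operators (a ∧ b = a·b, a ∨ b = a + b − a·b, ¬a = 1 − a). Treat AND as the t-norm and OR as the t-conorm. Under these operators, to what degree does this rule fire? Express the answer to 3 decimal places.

firing strength: (moderate=0.27 OR bright=0.47) = 0.6131; AND[a·b] with ¬dim=1−0.24=0.76 → w = 0.4660

0.466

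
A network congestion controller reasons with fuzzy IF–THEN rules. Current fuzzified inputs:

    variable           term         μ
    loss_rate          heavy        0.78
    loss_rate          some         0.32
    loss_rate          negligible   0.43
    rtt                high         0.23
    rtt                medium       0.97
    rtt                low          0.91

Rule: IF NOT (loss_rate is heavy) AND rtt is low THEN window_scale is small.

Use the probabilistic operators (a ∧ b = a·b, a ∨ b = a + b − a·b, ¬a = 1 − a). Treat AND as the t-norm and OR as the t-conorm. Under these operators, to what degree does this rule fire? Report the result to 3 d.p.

0.200

firing strength: ¬heavy=1−0.78=0.22, low=0.91; AND[a·b] → w = 0.2002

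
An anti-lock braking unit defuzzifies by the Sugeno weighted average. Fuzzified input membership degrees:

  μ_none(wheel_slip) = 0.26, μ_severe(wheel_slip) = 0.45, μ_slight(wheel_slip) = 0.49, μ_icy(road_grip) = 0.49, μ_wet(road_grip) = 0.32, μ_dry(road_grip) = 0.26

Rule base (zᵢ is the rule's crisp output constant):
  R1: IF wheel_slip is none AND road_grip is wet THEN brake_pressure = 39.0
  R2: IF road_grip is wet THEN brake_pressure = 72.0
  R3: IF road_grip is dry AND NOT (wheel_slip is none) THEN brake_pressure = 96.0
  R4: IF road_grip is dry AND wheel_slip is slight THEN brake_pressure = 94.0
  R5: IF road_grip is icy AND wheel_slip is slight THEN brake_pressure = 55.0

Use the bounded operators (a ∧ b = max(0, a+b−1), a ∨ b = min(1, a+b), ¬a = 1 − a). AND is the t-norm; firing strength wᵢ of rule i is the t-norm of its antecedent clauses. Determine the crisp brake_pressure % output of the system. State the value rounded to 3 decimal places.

R1 (z=39.0): none=0.26, wet=0.32; AND[max(0, a+b−1)] → w = 0.00
R2 (z=72.0): wet=0.32 → w = 0.32
R3 (z=96.0): dry=0.26, ¬none=1−0.26=0.74; AND[max(0, a+b−1)] → w = 0.00
R4 (z=94.0): dry=0.26, slight=0.49; AND[max(0, a+b−1)] → w = 0.00
R5 (z=55.0): icy=0.49, slight=0.49; AND[max(0, a+b−1)] → w = 0.00
Weighted average = (0.00·39.0 + 0.32·72.0 + 0.00·96.0 + 0.00·94.0 + 0.00·55.0) / (0.00 + 0.32 + 0.00 + 0.00 + 0.00)
  = 23.0400 / 0.3200 = 72.000

72.000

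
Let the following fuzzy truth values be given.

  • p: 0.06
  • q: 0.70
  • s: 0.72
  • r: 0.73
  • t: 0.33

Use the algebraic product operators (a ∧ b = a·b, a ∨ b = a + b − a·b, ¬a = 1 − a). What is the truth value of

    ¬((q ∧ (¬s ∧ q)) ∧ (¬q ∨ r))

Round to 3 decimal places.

0.889

¬s = 1 − 0.7200 = 0.2800
¬s ∧ q = a·b on (0.2800, 0.7000) = 0.1960
q ∧ (¬s ∧ q) = a·b on (0.7000, 0.1960) = 0.1372
¬q = 1 − 0.7000 = 0.3000
¬q ∨ r = a + b − a·b on (0.3000, 0.7300) = 0.8110
(q ∧ (¬s ∧ q)) ∧ (¬q ∨ r) = a·b on (0.1372, 0.8110) = 0.1113
¬((q ∧ (¬s ∧ q)) ∧ (¬q ∨ r)) = 1 − 0.1113 = 0.8887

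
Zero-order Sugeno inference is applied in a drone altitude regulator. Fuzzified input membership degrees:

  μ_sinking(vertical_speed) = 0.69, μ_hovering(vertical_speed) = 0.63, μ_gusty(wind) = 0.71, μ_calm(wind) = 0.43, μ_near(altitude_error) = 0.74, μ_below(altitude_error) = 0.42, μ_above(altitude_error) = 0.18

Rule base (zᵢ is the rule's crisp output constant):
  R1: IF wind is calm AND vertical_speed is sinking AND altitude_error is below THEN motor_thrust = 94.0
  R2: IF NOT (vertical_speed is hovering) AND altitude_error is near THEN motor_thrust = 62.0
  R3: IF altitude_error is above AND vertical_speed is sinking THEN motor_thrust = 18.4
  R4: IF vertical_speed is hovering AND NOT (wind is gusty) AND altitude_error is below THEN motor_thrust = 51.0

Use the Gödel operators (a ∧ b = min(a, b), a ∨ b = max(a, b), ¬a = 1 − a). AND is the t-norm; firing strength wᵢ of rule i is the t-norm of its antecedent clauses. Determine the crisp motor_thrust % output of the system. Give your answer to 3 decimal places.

R1 (z=94.0): calm=0.43, sinking=0.69, below=0.42; AND[min(a, b)] → w = 0.42
R2 (z=62.0): ¬hovering=1−0.63=0.37, near=0.74; AND[min(a, b)] → w = 0.37
R3 (z=18.4): above=0.18, sinking=0.69; AND[min(a, b)] → w = 0.18
R4 (z=51.0): hovering=0.63, ¬gusty=1−0.71=0.29, below=0.42; AND[min(a, b)] → w = 0.29
Weighted average = (0.42·94.0 + 0.37·62.0 + 0.18·18.4 + 0.29·51.0) / (0.42 + 0.37 + 0.18 + 0.29)
  = 80.5220 / 1.2600 = 63.906

63.906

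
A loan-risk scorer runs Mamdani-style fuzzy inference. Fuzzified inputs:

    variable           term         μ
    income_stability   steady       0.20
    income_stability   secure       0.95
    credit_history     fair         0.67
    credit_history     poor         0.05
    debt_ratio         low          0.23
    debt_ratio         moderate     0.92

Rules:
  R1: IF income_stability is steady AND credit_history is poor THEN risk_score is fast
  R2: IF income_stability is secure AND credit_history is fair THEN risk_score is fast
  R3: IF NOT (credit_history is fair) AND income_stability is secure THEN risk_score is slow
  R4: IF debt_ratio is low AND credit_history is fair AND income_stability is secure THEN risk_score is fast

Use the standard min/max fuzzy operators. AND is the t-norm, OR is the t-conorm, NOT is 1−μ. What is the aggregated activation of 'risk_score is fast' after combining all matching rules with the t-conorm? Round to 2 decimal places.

R1: steady=0.20, poor=0.05; AND[min(a, b)] → w = 0.05
R2: secure=0.95, fair=0.67; AND[min(a, b)] → w = 0.67
R3: ¬fair=1−0.67=0.33, secure=0.95; AND[min(a, b)] → w = 0.33
R4: low=0.23, fair=0.67, secure=0.95; AND[min(a, b)] → w = 0.23
Rules with consequent 'fast': {R1, R2, R4} → strengths 0.05, 0.67, 0.23
Aggregate via t-conorm [max(a, b)]: 0.67

0.67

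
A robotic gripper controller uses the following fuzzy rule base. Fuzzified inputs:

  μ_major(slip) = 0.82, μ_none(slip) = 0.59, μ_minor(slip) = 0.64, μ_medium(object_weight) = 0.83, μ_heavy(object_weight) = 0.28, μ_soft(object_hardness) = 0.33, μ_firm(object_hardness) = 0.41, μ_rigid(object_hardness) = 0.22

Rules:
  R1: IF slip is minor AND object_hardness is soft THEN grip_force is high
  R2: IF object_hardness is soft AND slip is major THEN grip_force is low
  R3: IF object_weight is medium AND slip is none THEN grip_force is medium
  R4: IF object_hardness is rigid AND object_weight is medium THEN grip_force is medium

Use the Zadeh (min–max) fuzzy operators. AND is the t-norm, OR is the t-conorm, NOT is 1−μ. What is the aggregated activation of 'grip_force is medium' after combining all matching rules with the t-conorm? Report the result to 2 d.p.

R1: minor=0.64, soft=0.33; AND[min(a, b)] → w = 0.33
R2: soft=0.33, major=0.82; AND[min(a, b)] → w = 0.33
R3: medium=0.83, none=0.59; AND[min(a, b)] → w = 0.59
R4: rigid=0.22, medium=0.83; AND[min(a, b)] → w = 0.22
Rules with consequent 'medium': {R3, R4} → strengths 0.59, 0.22
Aggregate via t-conorm [max(a, b)]: 0.59

0.59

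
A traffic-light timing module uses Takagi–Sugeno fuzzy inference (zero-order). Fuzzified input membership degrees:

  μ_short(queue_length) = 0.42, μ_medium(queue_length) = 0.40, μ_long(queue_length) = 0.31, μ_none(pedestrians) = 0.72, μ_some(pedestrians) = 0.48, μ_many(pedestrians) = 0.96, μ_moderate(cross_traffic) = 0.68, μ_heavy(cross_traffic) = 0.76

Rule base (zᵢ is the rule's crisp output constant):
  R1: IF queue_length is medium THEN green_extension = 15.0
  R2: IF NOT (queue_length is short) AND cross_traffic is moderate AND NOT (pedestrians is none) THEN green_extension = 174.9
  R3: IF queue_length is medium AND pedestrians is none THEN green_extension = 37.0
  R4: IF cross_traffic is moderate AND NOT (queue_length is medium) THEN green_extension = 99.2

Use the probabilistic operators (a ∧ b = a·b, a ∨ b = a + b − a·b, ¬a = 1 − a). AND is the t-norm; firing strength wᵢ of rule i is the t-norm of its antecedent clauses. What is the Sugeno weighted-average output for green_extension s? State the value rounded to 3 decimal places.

R1 (z=15.0): medium=0.40 → w = 0.4000
R2 (z=174.9): ¬short=1−0.42=0.58, moderate=0.68, ¬none=1−0.72=0.28; AND[a·b] → w = 0.1104
R3 (z=37.0): medium=0.40, none=0.72; AND[a·b] → w = 0.2880
R4 (z=99.2): moderate=0.68, ¬medium=1−0.40=0.60; AND[a·b] → w = 0.4080
Weighted average = (0.4000·15.0 + 0.1104·174.9 + 0.2880·37.0 + 0.4080·99.2) / (0.4000 + 0.1104 + 0.2880 + 0.4080)
  = 76.4442 / 1.2064 = 63.364

63.364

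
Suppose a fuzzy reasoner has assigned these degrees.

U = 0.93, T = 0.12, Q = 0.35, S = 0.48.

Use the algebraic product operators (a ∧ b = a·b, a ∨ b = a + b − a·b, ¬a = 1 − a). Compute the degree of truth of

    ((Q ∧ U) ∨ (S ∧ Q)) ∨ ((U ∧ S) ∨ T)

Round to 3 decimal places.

0.727

Q ∧ U = a·b on (0.3500, 0.9300) = 0.3255
S ∧ Q = a·b on (0.4800, 0.3500) = 0.1680
(Q ∧ U) ∨ (S ∧ Q) = a + b − a·b on (0.3255, 0.1680) = 0.4388
U ∧ S = a·b on (0.9300, 0.4800) = 0.4464
(U ∧ S) ∨ T = a + b − a·b on (0.4464, 0.1200) = 0.5128
((Q ∧ U) ∨ (S ∧ Q)) ∨ ((U ∧ S) ∨ T) = a + b − a·b on (0.4388, 0.5128) = 0.7266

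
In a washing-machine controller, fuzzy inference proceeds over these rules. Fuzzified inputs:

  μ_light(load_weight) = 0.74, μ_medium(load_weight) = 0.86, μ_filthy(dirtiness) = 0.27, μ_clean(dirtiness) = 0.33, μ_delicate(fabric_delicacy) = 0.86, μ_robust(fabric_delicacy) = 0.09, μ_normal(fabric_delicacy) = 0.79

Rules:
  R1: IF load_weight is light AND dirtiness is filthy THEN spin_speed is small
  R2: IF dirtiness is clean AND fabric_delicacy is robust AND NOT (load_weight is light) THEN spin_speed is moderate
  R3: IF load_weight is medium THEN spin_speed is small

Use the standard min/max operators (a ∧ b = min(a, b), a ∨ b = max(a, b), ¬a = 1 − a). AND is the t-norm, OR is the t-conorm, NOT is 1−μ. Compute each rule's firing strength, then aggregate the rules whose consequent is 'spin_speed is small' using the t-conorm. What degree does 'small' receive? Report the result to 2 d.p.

0.86

R1: light=0.74, filthy=0.27; AND[min(a, b)] → w = 0.27
R2: clean=0.33, robust=0.09, ¬light=1−0.74=0.26; AND[min(a, b)] → w = 0.09
R3: medium=0.86 → w = 0.86
Rules with consequent 'small': {R1, R3} → strengths 0.27, 0.86
Aggregate via t-conorm [max(a, b)]: 0.86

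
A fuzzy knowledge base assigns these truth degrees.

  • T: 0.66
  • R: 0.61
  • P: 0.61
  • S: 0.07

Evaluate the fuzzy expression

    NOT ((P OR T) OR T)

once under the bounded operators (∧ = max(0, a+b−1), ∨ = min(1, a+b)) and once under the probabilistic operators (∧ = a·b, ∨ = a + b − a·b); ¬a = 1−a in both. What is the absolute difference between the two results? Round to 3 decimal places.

0.045

Under bounded:
  P OR T = min(1, a+b) on (0.61, 0.66) = 1.00
  (P OR T) OR T = min(1, a+b) on (1.00, 0.66) = 1.00
  NOT ((P OR T) OR T) = 1 − 1.00 = 0.00
  → value = 0.0000
Under probabilistic:
  P OR T = a + b − a·b on (0.6100, 0.6600) = 0.8674
  (P OR T) OR T = a + b − a·b on (0.8674, 0.6600) = 0.9549
  NOT ((P OR T) OR T) = 1 − 0.9549 = 0.0451
  → value = 0.0451
|0.0000 − 0.0451| = 0.045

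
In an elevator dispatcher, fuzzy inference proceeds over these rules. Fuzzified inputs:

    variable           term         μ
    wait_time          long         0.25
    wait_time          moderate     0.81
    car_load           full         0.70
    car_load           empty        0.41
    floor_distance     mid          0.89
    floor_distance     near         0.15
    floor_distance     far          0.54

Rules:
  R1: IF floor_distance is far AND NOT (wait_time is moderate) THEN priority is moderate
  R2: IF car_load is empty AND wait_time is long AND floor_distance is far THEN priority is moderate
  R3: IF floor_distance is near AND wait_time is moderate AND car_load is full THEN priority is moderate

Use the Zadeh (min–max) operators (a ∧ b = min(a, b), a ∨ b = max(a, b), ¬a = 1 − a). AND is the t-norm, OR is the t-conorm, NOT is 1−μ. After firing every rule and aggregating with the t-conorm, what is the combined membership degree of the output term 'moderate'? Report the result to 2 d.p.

0.25

R1: far=0.54, ¬moderate=1−0.81=0.19; AND[min(a, b)] → w = 0.19
R2: empty=0.41, long=0.25, far=0.54; AND[min(a, b)] → w = 0.25
R3: near=0.15, moderate=0.81, full=0.70; AND[min(a, b)] → w = 0.15
Rules with consequent 'moderate': {R1, R2, R3} → strengths 0.19, 0.25, 0.15
Aggregate via t-conorm [max(a, b)]: 0.25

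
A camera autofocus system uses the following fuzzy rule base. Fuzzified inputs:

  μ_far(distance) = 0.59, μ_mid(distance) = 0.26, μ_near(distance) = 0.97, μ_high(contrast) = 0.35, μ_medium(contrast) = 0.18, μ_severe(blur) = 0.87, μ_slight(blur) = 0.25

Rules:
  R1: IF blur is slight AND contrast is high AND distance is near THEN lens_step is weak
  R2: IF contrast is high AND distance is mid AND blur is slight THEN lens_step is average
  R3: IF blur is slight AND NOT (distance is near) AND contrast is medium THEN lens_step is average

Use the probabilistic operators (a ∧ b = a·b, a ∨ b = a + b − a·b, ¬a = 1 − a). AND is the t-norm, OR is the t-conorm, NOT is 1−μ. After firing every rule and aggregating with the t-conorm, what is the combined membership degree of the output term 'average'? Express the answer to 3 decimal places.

0.024

R1: slight=0.25, high=0.35, near=0.97; AND[a·b] → w = 0.0849
R2: high=0.35, mid=0.26, slight=0.25; AND[a·b] → w = 0.0227
R3: slight=0.25, ¬near=1−0.97=0.03, medium=0.18; AND[a·b] → w = 0.0014
Rules with consequent 'average': {R2, R3} → strengths 0.0227, 0.0014
Aggregate via t-conorm [a + b − a·b]: 0.0241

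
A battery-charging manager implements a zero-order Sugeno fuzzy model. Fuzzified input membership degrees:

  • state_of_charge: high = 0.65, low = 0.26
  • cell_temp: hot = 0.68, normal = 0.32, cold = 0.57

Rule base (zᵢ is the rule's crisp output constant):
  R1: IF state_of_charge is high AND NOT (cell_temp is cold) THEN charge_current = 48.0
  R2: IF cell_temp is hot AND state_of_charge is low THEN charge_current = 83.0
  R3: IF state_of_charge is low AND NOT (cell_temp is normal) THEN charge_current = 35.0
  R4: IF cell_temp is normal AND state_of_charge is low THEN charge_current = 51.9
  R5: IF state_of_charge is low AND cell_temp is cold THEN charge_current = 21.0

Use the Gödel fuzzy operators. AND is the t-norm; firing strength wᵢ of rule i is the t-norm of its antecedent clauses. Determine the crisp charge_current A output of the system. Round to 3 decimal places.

R1 (z=48.0): high=0.65, ¬cold=1−0.57=0.43; AND[min(a, b)] → w = 0.43
R2 (z=83.0): hot=0.68, low=0.26; AND[min(a, b)] → w = 0.26
R3 (z=35.0): low=0.26, ¬normal=1−0.32=0.68; AND[min(a, b)] → w = 0.26
R4 (z=51.9): normal=0.32, low=0.26; AND[min(a, b)] → w = 0.26
R5 (z=21.0): low=0.26, cold=0.57; AND[min(a, b)] → w = 0.26
Weighted average = (0.43·48.0 + 0.26·83.0 + 0.26·35.0 + 0.26·51.9 + 0.26·21.0) / (0.43 + 0.26 + 0.26 + 0.26 + 0.26)
  = 70.2740 / 1.4700 = 47.805

47.805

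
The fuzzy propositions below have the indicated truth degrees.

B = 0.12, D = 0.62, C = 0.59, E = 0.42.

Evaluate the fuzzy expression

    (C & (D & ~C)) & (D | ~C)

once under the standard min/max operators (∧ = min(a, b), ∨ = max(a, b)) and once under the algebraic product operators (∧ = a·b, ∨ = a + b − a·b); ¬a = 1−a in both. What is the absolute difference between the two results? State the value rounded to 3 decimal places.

0.294

Under standard min/max:
  ~C = 1 − 0.59 = 0.41
  D & ~C = min(a, b) on (0.62, 0.41) = 0.41
  C & (D & ~C) = min(a, b) on (0.59, 0.41) = 0.41
  ~C = 1 − 0.59 = 0.41
  D | ~C = max(a, b) on (0.62, 0.41) = 0.62
  (C & (D & ~C)) & (D | ~C) = min(a, b) on (0.41, 0.62) = 0.41
  → value = 0.4100
Under algebraic product:
  ~C = 1 − 0.5900 = 0.4100
  D & ~C = a·b on (0.6200, 0.4100) = 0.2542
  C & (D & ~C) = a·b on (0.5900, 0.2542) = 0.1500
  ~C = 1 − 0.5900 = 0.4100
  D | ~C = a + b − a·b on (0.6200, 0.4100) = 0.7758
  (C & (D & ~C)) & (D | ~C) = a·b on (0.1500, 0.7758) = 0.1164
  → value = 0.1164
|0.4100 − 0.1164| = 0.294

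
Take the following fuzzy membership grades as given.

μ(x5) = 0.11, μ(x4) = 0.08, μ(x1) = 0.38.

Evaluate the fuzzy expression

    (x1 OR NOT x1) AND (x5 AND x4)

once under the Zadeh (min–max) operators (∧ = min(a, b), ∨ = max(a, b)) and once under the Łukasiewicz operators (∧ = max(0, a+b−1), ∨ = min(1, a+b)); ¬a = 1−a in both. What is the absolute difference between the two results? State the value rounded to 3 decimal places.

0.080

Under Zadeh (min–max):
  NOT x1 = 1 − 0.38 = 0.62
  x1 OR NOT x1 = max(a, b) on (0.38, 0.62) = 0.62
  x5 AND x4 = min(a, b) on (0.11, 0.08) = 0.08
  (x1 OR NOT x1) AND (x5 AND x4) = min(a, b) on (0.62, 0.08) = 0.08
  → value = 0.0800
Under Łukasiewicz:
  NOT x1 = 1 − 0.38 = 0.62
  x1 OR NOT x1 = min(1, a+b) on (0.38, 0.62) = 1.00
  x5 AND x4 = max(0, a+b−1) on (0.11, 0.08) = 0.00
  (x1 OR NOT x1) AND (x5 AND x4) = max(0, a+b−1) on (1.00, 0.00) = 0.00
  → value = 0.0000
|0.0800 − 0.0000| = 0.080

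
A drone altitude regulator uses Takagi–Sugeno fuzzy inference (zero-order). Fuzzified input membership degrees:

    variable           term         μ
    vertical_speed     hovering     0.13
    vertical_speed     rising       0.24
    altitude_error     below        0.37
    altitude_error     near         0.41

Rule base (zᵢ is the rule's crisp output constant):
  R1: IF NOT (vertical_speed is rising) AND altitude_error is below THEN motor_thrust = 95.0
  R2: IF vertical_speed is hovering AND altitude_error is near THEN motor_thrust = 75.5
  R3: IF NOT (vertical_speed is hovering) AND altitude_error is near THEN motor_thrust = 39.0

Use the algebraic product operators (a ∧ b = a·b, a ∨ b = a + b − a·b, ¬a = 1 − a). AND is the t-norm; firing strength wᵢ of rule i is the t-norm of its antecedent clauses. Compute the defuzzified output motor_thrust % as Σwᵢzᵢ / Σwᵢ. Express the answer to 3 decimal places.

64.597

R1 (z=95.0): ¬rising=1−0.24=0.76, below=0.37; AND[a·b] → w = 0.2812
R2 (z=75.5): hovering=0.13, near=0.41; AND[a·b] → w = 0.0533
R3 (z=39.0): ¬hovering=1−0.13=0.87, near=0.41; AND[a·b] → w = 0.3567
Weighted average = (0.2812·95.0 + 0.0533·75.5 + 0.3567·39.0) / (0.2812 + 0.0533 + 0.3567)
  = 44.6495 / 0.6912 = 64.597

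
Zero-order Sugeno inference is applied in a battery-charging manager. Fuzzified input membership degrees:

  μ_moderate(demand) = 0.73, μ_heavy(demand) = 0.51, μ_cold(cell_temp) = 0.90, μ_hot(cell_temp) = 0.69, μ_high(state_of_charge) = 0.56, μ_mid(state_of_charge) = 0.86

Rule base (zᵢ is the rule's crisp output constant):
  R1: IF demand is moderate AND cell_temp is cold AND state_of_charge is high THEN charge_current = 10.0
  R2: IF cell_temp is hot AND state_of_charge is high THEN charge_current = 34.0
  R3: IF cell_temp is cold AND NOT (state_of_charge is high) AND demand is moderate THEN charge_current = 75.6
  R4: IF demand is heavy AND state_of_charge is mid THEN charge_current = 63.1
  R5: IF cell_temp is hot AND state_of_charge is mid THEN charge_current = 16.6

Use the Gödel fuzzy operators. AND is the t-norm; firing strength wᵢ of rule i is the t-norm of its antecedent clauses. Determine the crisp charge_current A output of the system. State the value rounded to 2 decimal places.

R1 (z=10.0): moderate=0.73, cold=0.90, high=0.56; AND[min(a, b)] → w = 0.56
R2 (z=34.0): hot=0.69, high=0.56; AND[min(a, b)] → w = 0.56
R3 (z=75.6): cold=0.90, ¬high=1−0.56=0.44, moderate=0.73; AND[min(a, b)] → w = 0.44
R4 (z=63.1): heavy=0.51, mid=0.86; AND[min(a, b)] → w = 0.51
R5 (z=16.6): hot=0.69, mid=0.86; AND[min(a, b)] → w = 0.69
Weighted average = (0.56·10.0 + 0.56·34.0 + 0.44·75.6 + 0.51·63.1 + 0.69·16.6) / (0.56 + 0.56 + 0.44 + 0.51 + 0.69)
  = 101.5390 / 2.7600 = 36.79

36.79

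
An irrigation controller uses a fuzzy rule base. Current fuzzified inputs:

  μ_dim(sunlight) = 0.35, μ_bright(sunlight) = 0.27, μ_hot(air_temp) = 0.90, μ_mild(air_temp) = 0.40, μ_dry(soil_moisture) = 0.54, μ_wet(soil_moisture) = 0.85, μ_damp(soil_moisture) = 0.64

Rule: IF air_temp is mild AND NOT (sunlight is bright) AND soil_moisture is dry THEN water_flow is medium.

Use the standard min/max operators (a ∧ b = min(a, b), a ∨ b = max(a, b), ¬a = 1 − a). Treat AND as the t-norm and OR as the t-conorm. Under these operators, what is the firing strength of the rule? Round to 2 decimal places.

0.40

firing strength: mild=0.40, ¬bright=1−0.27=0.73, dry=0.54; AND[min(a, b)] → w = 0.40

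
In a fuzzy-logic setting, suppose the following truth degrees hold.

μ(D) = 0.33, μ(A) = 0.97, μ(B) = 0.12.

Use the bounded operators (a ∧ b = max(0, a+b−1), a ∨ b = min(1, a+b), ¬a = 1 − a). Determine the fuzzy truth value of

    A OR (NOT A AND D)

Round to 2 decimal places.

NOT A = 1 − 0.97 = 0.03
NOT A AND D = max(0, a+b−1) on (0.03, 0.33) = 0.00
A OR (NOT A AND D) = min(1, a+b) on (0.97, 0.00) = 0.97

0.97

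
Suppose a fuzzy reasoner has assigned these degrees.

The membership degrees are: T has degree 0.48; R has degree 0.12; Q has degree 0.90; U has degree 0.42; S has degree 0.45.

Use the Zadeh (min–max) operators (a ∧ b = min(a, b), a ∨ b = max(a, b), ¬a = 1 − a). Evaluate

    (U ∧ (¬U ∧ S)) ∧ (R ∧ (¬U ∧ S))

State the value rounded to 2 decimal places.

0.12

¬U = 1 − 0.42 = 0.58
¬U ∧ S = min(a, b) on (0.58, 0.45) = 0.45
U ∧ (¬U ∧ S) = min(a, b) on (0.42, 0.45) = 0.42
¬U = 1 − 0.42 = 0.58
¬U ∧ S = min(a, b) on (0.58, 0.45) = 0.45
R ∧ (¬U ∧ S) = min(a, b) on (0.12, 0.45) = 0.12
(U ∧ (¬U ∧ S)) ∧ (R ∧ (¬U ∧ S)) = min(a, b) on (0.42, 0.12) = 0.12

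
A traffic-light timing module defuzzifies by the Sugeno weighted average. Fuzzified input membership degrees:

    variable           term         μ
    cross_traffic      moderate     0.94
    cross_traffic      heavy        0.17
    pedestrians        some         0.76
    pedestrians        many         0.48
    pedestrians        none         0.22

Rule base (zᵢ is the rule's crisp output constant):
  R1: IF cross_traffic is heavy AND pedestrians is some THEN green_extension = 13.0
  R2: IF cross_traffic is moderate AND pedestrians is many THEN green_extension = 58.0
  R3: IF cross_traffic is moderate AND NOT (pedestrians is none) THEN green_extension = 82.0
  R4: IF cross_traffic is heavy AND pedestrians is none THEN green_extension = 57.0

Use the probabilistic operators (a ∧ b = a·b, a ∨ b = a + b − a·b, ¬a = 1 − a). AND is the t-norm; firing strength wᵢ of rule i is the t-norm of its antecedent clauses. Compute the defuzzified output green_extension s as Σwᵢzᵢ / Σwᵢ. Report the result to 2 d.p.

66.69

R1 (z=13.0): heavy=0.17, some=0.76; AND[a·b] → w = 0.1292
R2 (z=58.0): moderate=0.94, many=0.48; AND[a·b] → w = 0.4512
R3 (z=82.0): moderate=0.94, ¬none=1−0.22=0.78; AND[a·b] → w = 0.7332
R4 (z=57.0): heavy=0.17, none=0.22; AND[a·b] → w = 0.0374
Weighted average = (0.1292·13.0 + 0.4512·58.0 + 0.7332·82.0 + 0.0374·57.0) / (0.1292 + 0.4512 + 0.7332 + 0.0374)
  = 90.1034 / 1.3510 = 66.69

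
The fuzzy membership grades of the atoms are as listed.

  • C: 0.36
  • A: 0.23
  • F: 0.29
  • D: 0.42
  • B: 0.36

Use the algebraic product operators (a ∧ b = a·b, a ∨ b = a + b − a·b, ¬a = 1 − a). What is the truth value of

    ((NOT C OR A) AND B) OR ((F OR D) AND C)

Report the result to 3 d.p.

NOT C = 1 − 0.3600 = 0.6400
NOT C OR A = a + b − a·b on (0.6400, 0.2300) = 0.7228
(NOT C OR A) AND B = a·b on (0.7228, 0.3600) = 0.2602
F OR D = a + b − a·b on (0.2900, 0.4200) = 0.5882
(F OR D) AND C = a·b on (0.5882, 0.3600) = 0.2118
((NOT C OR A) AND B) OR ((F OR D) AND C) = a + b − a·b on (0.2602, 0.2118) = 0.4169

0.417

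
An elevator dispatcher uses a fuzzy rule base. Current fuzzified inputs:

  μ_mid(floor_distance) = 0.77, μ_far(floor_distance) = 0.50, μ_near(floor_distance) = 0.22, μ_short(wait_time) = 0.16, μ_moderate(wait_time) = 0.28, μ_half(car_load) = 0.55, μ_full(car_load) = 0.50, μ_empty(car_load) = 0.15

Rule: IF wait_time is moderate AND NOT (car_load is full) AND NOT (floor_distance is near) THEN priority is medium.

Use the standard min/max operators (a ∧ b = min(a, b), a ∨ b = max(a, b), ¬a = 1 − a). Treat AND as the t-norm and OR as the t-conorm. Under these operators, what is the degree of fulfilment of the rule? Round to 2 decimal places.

0.28

firing strength: moderate=0.28, ¬full=1−0.50=0.50, ¬near=1−0.22=0.78; AND[min(a, b)] → w = 0.28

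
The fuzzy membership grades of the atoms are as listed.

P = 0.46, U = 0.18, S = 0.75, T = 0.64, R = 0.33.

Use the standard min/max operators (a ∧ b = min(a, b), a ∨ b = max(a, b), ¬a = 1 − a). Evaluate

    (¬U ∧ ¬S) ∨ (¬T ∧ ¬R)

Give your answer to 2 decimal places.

¬U = 1 − 0.18 = 0.82
¬S = 1 − 0.75 = 0.25
¬U ∧ ¬S = min(a, b) on (0.82, 0.25) = 0.25
¬T = 1 − 0.64 = 0.36
¬R = 1 − 0.33 = 0.67
¬T ∧ ¬R = min(a, b) on (0.36, 0.67) = 0.36
(¬U ∧ ¬S) ∨ (¬T ∧ ¬R) = max(a, b) on (0.25, 0.36) = 0.36

0.36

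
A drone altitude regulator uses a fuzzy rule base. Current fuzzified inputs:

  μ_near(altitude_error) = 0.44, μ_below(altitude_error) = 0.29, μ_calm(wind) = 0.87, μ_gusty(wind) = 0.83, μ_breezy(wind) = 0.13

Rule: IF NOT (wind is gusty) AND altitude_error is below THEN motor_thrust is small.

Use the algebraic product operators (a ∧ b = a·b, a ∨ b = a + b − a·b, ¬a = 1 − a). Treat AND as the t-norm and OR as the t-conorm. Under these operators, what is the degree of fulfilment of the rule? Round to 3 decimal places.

firing strength: ¬gusty=1−0.83=0.17, below=0.29; AND[a·b] → w = 0.0493

0.049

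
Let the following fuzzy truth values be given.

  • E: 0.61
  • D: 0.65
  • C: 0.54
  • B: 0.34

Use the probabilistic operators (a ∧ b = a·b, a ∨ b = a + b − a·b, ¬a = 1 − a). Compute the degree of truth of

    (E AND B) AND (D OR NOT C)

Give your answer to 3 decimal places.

0.168

E AND B = a·b on (0.6100, 0.3400) = 0.2074
NOT C = 1 − 0.5400 = 0.4600
D OR NOT C = a + b − a·b on (0.6500, 0.4600) = 0.8110
(E AND B) AND (D OR NOT C) = a·b on (0.2074, 0.8110) = 0.1682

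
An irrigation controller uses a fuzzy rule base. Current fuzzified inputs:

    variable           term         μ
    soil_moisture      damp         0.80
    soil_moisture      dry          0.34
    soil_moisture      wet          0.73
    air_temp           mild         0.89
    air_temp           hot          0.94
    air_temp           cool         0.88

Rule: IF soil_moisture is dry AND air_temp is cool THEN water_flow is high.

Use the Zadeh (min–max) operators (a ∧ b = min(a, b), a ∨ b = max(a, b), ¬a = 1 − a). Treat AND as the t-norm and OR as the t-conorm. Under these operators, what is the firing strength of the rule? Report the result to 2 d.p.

firing strength: dry=0.34, cool=0.88; AND[min(a, b)] → w = 0.34

0.34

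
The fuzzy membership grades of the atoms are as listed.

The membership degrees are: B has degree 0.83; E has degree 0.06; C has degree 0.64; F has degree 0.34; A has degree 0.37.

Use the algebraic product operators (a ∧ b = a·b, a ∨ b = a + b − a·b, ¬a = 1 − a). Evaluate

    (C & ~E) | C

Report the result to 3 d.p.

0.857

~E = 1 − 0.0600 = 0.9400
C & ~E = a·b on (0.6400, 0.9400) = 0.6016
(C & ~E) | C = a + b − a·b on (0.6016, 0.6400) = 0.8566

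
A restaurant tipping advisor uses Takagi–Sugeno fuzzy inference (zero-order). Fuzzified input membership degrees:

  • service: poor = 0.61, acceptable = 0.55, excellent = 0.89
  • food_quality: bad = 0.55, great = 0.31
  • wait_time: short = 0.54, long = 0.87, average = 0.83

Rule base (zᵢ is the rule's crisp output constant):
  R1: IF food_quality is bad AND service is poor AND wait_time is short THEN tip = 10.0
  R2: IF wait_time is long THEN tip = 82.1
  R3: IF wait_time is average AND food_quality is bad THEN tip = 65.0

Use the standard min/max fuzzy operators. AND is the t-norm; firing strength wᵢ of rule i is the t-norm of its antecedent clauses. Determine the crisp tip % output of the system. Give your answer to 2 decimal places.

R1 (z=10.0): bad=0.55, poor=0.61, short=0.54; AND[min(a, b)] → w = 0.54
R2 (z=82.1): long=0.87 → w = 0.87
R3 (z=65.0): average=0.83, bad=0.55; AND[min(a, b)] → w = 0.55
Weighted average = (0.54·10.0 + 0.87·82.1 + 0.55·65.0) / (0.54 + 0.87 + 0.55)
  = 112.5770 / 1.9600 = 57.44

57.44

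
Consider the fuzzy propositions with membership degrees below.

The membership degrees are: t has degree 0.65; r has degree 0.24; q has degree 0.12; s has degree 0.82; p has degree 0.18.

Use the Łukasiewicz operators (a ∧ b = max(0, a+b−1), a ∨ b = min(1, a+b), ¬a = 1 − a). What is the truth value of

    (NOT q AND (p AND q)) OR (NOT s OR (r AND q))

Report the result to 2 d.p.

NOT q = 1 − 0.12 = 0.88
p AND q = max(0, a+b−1) on (0.18, 0.12) = 0.00
NOT q AND (p AND q) = max(0, a+b−1) on (0.88, 0.00) = 0.00
NOT s = 1 − 0.82 = 0.18
r AND q = max(0, a+b−1) on (0.24, 0.12) = 0.00
NOT s OR (r AND q) = min(1, a+b) on (0.18, 0.00) = 0.18
(NOT q AND (p AND q)) OR (NOT s OR (r AND q)) = min(1, a+b) on (0.00, 0.18) = 0.18

0.18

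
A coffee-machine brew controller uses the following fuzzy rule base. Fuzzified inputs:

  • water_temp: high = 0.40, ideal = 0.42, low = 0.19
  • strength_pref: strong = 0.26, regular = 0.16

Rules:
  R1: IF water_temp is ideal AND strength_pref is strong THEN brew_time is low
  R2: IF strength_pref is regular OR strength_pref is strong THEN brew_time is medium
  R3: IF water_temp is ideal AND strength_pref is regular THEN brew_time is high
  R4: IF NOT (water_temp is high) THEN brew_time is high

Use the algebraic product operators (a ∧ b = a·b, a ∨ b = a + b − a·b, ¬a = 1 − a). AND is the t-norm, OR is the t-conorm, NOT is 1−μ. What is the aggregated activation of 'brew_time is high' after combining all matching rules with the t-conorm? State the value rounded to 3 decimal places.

R1: ideal=0.42, strong=0.26; AND[a·b] → w = 0.1092
R2: regular=0.16, strong=0.26; OR[a + b − a·b] → w = 0.3784
R3: ideal=0.42, regular=0.16; AND[a·b] → w = 0.0672
R4: ¬high=1−0.40=0.60 → w = 0.6000
Rules with consequent 'high': {R3, R4} → strengths 0.0672, 0.6000
Aggregate via t-conorm [a + b − a·b]: 0.6269

0.627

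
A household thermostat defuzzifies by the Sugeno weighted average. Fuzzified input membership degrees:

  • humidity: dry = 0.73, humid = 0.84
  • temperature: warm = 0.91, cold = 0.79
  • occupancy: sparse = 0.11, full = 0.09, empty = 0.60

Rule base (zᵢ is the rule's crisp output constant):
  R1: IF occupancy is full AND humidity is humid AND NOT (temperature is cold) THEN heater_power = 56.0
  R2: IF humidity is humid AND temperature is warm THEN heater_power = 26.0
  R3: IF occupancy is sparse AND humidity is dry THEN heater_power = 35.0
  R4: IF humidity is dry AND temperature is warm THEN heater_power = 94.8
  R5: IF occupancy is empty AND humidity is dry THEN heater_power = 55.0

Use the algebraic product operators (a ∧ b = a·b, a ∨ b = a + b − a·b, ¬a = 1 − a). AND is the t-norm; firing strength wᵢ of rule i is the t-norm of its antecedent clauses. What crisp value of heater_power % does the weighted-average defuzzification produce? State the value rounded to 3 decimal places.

R1 (z=56.0): full=0.09, humid=0.84, ¬cold=1−0.79=0.21; AND[a·b] → w = 0.0159
R2 (z=26.0): humid=0.84, warm=0.91; AND[a·b] → w = 0.7644
R3 (z=35.0): sparse=0.11, dry=0.73; AND[a·b] → w = 0.0803
R4 (z=94.8): dry=0.73, warm=0.91; AND[a·b] → w = 0.6643
R5 (z=55.0): empty=0.60, dry=0.73; AND[a·b] → w = 0.4380
Weighted average = (0.0159·56.0 + 0.7644·26.0 + 0.0803·35.0 + 0.6643·94.8 + 0.4380·55.0) / (0.0159 + 0.7644 + 0.0803 + 0.6643 + 0.4380)
  = 110.6396 / 1.9629 = 56.366

56.366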